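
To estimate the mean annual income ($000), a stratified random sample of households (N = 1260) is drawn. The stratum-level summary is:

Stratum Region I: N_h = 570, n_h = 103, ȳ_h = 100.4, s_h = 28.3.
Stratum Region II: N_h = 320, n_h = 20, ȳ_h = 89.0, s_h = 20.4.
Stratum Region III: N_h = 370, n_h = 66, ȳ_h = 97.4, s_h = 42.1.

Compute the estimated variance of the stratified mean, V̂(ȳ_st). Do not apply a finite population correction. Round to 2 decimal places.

V̂(ȳ_st) = Σ W_h² s_h²/n_h, with W_h = N_h/N and N = 1260:
  stratum Region I: (570/1260)²·28.3²/103 = 1.59127
  stratum Region II: (320/1260)²·20.4²/20 = 1.34211
  stratum Region III: (370/1260)²·42.1²/66 = 2.3157
V̂(ȳ_st) = 5.24909

V̂(ȳ_st) ≈ 5.25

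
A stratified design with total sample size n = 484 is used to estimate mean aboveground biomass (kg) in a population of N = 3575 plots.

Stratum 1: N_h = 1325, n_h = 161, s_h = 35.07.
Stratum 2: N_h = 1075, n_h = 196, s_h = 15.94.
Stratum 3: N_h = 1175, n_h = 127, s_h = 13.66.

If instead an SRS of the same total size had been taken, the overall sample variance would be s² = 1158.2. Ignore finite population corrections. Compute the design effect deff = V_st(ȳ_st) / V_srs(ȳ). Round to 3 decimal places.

deff ≈ 0.554

V̂(ȳ_st) = Σ W_h² s_h²/n_h, with W_h = N_h/N and N = 3575:
  stratum 1: (1325/3575)²·35.07²/161 = 1.04936
  stratum 2: (1075/3575)²·15.94²/196 = 0.117216
  stratum 3: (1175/3575)²·13.66²/127 = 0.158716
V_st = 1.32529
V_srs = s²/n = 1158.2/484 = 2.39298
deff = V_st / V_srs = 1.32529/2.39298 = 0.5538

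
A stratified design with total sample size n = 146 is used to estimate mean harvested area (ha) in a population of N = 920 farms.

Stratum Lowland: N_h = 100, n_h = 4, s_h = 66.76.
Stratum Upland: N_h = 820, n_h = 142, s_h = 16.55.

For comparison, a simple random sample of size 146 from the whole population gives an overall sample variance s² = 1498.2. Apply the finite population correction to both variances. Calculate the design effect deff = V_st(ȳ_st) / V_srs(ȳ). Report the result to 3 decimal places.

V̂(ȳ_st) = Σ W_h² (1 − n_h/N_h) s_h²/n_h, with W_h = N_h/N and N = 920:
  stratum Lowland: (100/920)²·(1 − 4/100)·66.76²/4 = 12.6377
  stratum Upland: (820/920)²·(1 − 142/820)·16.55²/142 = 1.267
V_st = 13.9047
V_srs = (1 − 146/920)·1498.2/146 = 8.63317
deff = V_st / V_srs = 13.9047/8.63317 = 1.6106

deff ≈ 1.611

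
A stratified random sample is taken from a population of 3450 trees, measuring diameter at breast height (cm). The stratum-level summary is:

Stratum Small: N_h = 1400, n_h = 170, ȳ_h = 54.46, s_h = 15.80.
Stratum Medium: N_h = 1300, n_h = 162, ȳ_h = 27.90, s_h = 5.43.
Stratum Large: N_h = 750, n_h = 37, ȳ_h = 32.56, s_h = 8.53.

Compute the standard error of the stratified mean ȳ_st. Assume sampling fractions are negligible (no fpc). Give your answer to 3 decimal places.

SE(ȳ_st) ≈ 0.600

V̂(ȳ_st) = Σ W_h² s_h²/n_h, with W_h = N_h/N and N = 3450:
  stratum Small: (1400/3450)²·15.80²/170 = 0.241815
  stratum Medium: (1300/3450)²·5.43²/162 = 0.0258424
  stratum Large: (750/3450)²·8.53²/37 = 0.0929353
V̂(ȳ_st) = 0.360593
SE(ȳ_st) = √0.360593 = 0.600494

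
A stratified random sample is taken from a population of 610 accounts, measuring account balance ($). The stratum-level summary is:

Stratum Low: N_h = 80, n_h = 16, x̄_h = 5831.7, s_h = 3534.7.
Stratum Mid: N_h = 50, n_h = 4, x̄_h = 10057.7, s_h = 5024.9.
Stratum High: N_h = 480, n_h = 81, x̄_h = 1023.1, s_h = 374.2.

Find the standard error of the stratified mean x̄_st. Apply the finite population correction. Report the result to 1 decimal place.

SE(x̄_st) ≈ 225.1

V̂(x̄_st) = Σ W_h² (1 − n_h/N_h) s_h²/n_h, with W_h = N_h/N and N = 610:
  stratum Low: (80/610)²·(1 − 16/80)·3534.7²/16 = 10744.7
  stratum Mid: (50/610)²·(1 − 4/50)·5024.9²/4 = 39017.8
  stratum High: (480/610)²·(1 − 81/480)·374.2²/81 = 889.768
V̂(x̄_st) = 50652.3
SE(x̄_st) = √50652.3 = 225.061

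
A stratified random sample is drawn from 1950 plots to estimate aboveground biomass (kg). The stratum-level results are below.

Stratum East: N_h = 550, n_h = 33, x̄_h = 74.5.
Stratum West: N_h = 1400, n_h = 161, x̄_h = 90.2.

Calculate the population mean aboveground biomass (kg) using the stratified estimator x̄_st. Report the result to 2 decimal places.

x̄_st ≈ 85.77

N = Σ N_h = 1950. Stratum weights W_h = N_h/N.
x̄_st = (550·74.5 + 1400·90.2) / 1950 = 85.7718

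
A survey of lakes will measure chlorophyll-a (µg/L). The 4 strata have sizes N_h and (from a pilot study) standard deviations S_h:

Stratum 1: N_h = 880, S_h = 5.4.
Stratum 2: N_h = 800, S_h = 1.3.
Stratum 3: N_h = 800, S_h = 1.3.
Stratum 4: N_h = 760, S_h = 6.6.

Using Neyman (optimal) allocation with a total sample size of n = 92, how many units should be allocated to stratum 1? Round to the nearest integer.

Neyman allocation: n_h = n · N_h S_h / Σ N_i S_i, with n = 92.
  stratum 1: N_h·S_h = 880·5.4 = 4752.00
  stratum 2: N_h·S_h = 800·1.3 = 1040.00
  stratum 3: N_h·S_h = 800·1.3 = 1040.00
  stratum 4: N_h·S_h = 760·6.6 = 5016.00
Σ N_h S_h = 11848.00
n for stratum 1 = 92·4752.00/11848.00 = 36.899 → 37

37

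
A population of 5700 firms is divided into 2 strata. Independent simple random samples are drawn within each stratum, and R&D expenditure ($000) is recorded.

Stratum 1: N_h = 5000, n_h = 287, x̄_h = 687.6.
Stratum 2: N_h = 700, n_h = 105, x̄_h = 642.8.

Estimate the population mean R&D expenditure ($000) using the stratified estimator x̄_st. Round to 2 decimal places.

N = Σ N_h = 5700. Stratum weights W_h = N_h/N.
x̄_st = (5000·687.6 + 700·642.8) / 5700 = 682.0982

x̄_st ≈ 682.10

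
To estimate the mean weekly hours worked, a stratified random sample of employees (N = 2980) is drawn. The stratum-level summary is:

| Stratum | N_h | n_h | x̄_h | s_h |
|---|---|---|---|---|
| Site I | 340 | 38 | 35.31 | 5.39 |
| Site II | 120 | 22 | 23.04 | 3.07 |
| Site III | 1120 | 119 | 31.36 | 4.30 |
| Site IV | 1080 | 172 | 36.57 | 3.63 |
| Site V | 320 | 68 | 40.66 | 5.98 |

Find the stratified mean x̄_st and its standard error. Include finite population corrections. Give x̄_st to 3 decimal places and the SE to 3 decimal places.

x̄_st ≈ 34.362, SE ≈ 0.206

x̄_st = Σ W_h x̄_h = (340·35.31 + 120·23.04 + 1120·31.36 + 1080·36.57 + 320·40.66)/2980 = 34.36248
V̂(x̄_st) = Σ W_h² (1 − n_h/N_h) s_h²/n_h, with W_h = N_h/N and N = 2980:
  stratum Site I: (340/2980)²·(1 − 38/340)·5.39²/38 = 0.0088399
  stratum Site II: (120/2980)²·(1 − 22/120)·3.07²/22 = 0.000567321
  stratum Site III: (1120/2980)²·(1 − 119/1120)·4.30²/119 = 0.019616
  stratum Site IV: (1080/2980)²·(1 − 172/1080)·3.63²/172 = 0.00845983
  stratum Site V: (320/2980)²·(1 − 68/320)·5.98²/68 = 0.00477542
V̂(x̄_st) = 0.0422584
SE(x̄_st) = √0.0422584 = 0.205569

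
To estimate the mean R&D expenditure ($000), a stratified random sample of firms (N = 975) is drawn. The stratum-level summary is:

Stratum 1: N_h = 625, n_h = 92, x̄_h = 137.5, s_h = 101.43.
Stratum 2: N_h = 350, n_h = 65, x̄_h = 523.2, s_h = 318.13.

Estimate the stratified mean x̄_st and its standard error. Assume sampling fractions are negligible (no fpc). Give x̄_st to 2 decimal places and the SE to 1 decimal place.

x̄_st ≈ 275.96, SE ≈ 15.7

x̄_st = Σ W_h x̄_h = (625·137.5 + 350·523.2)/975 = 275.95641
V̂(x̄_st) = Σ W_h² s_h²/n_h, with W_h = N_h/N and N = 975:
  stratum 1: (625/975)²·101.43²/92 = 45.9511
  stratum 2: (350/975)²·318.13²/65 = 200.642
V̂(x̄_st) = 246.594
SE(x̄_st) = √246.594 = 15.7033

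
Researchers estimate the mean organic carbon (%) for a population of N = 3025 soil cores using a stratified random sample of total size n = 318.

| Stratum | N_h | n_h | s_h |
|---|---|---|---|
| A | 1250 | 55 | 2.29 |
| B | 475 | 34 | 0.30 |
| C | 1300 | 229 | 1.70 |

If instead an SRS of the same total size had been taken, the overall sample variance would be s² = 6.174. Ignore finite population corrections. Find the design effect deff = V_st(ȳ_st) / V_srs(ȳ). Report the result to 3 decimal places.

V̂(ȳ_st) = Σ W_h² s_h²/n_h, with W_h = N_h/N and N = 3025:
  stratum A: (1250/3025)²·2.29²/55 = 0.0162809
  stratum B: (475/3025)²·0.30²/34 = 6.5268e-05
  stratum C: (1300/3025)²·1.70²/229 = 0.00233076
V_st = 0.0186769
V_srs = s²/n = 6.174/318 = 0.0194151
deff = V_st / V_srs = 0.0186769/0.0194151 = 0.9620

deff ≈ 0.962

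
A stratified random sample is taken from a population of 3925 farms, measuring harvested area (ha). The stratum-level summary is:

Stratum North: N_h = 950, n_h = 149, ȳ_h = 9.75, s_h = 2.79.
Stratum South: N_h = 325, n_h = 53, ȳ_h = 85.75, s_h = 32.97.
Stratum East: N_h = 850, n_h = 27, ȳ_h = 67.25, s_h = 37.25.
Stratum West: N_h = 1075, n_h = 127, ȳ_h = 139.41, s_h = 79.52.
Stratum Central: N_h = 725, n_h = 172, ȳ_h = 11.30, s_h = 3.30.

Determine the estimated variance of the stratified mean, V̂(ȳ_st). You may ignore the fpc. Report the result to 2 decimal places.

V̂(ȳ_st) = Σ W_h² s_h²/n_h, with W_h = N_h/N and N = 3925:
  stratum North: (950/3925)²·2.79²/149 = 0.00306048
  stratum South: (325/3925)²·32.97²/53 = 0.140621
  stratum East: (850/3925)²·37.25²/27 = 2.41017
  stratum West: (1075/3925)²·79.52²/127 = 3.73497
  stratum Central: (725/3925)²·3.30²/172 = 0.00216021
V̂(ȳ_st) = 6.29098

V̂(ȳ_st) ≈ 6.29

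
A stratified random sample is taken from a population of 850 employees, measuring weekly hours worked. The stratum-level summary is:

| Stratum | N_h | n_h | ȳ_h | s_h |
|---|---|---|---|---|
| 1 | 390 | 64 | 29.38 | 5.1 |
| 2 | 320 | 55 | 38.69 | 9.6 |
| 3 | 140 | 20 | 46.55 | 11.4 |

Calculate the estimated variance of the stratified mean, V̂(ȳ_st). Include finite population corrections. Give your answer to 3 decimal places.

V̂(ȳ_st) ≈ 0.419

V̂(ȳ_st) = Σ W_h² (1 − n_h/N_h) s_h²/n_h, with W_h = N_h/N and N = 850:
  stratum 1: (390/850)²·(1 − 64/390)·5.1²/64 = 0.0715162
  stratum 2: (320/850)²·(1 − 55/320)·9.6²/55 = 0.19667
  stratum 3: (140/850)²·(1 − 20/140)·11.4²/20 = 0.151095
V̂(ȳ_st) = 0.419281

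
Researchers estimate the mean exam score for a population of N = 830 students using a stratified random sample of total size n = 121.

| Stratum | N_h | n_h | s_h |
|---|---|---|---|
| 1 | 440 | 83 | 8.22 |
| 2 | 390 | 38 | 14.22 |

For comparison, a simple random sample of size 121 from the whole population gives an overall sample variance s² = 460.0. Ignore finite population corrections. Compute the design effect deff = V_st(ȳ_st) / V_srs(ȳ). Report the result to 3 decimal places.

deff ≈ 0.369

V̂(ȳ_st) = Σ W_h² s_h²/n_h, with W_h = N_h/N and N = 830:
  stratum 1: (440/830)²·8.22²/83 = 0.228778
  stratum 2: (390/830)²·14.22²/38 = 1.17487
V_st = 1.40365
V_srs = s²/n = 460.0/121 = 3.80165
deff = V_st / V_srs = 1.40365/3.80165 = 0.3692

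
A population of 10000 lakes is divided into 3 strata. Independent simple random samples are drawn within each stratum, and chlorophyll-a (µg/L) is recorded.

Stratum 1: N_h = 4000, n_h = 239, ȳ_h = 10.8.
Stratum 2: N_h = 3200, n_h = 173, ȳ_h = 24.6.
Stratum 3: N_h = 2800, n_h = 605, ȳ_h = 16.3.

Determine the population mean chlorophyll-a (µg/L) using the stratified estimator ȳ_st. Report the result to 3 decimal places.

ȳ_st ≈ 16.756

N = Σ N_h = 10000. Stratum weights W_h = N_h/N.
ȳ_st = (4000·10.8 + 3200·24.6 + 2800·16.3) / 10000 = 16.75600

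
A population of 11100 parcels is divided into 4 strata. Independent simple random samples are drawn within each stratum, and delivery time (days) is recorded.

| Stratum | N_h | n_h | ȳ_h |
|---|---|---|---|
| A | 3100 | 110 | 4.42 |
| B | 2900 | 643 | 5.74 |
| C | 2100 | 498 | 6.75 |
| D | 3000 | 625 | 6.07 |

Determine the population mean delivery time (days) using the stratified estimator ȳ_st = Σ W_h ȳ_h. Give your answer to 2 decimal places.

ȳ_st ≈ 5.65

N = Σ N_h = 11100. Stratum weights W_h = N_h/N.
ȳ_st = (3100·4.42 + 2900·5.74 + 2100·6.75 + 3000·6.07) / 11100 = 5.6516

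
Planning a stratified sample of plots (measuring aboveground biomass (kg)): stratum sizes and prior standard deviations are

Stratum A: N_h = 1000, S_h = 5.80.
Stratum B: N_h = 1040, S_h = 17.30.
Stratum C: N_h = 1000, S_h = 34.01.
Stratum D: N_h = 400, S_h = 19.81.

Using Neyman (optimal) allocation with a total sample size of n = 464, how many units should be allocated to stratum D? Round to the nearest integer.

56

Neyman allocation: n_h = n · N_h S_h / Σ N_i S_i, with n = 464.
  stratum A: N_h·S_h = 1000·5.80 = 5800.00
  stratum B: N_h·S_h = 1040·17.30 = 17992.00
  stratum C: N_h·S_h = 1000·34.01 = 34010.00
  stratum D: N_h·S_h = 400·19.81 = 7924.00
Σ N_h S_h = 65726.00
n for stratum D = 464·7924.00/65726.00 = 55.940 → 56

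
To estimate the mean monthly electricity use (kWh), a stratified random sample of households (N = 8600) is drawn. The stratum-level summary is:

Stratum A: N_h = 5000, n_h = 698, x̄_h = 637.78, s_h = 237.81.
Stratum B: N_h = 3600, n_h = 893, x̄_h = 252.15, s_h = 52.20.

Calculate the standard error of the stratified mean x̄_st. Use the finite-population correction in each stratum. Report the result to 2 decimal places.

V̂(x̄_st) = Σ W_h² (1 − n_h/N_h) s_h²/n_h, with W_h = N_h/N and N = 8600:
  stratum A: (5000/8600)²·(1 − 698/5000)·237.81²/698 = 23.564
  stratum B: (3600/8600)²·(1 − 893/3600)·52.20²/893 = 0.402053
V̂(x̄_st) = 23.966
SE(x̄_st) = √23.966 = 4.89551

SE(x̄_st) ≈ 4.90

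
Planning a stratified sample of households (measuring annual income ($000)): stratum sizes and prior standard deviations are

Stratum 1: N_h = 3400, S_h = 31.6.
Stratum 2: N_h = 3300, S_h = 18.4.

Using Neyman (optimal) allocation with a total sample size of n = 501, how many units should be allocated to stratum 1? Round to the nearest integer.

Neyman allocation: n_h = n · N_h S_h / Σ N_i S_i, with n = 501.
  stratum 1: N_h·S_h = 3400·31.6 = 107440.00
  stratum 2: N_h·S_h = 3300·18.4 = 60720.00
Σ N_h S_h = 168160.00
n for stratum 1 = 501·107440.00/168160.00 = 320.097 → 320

320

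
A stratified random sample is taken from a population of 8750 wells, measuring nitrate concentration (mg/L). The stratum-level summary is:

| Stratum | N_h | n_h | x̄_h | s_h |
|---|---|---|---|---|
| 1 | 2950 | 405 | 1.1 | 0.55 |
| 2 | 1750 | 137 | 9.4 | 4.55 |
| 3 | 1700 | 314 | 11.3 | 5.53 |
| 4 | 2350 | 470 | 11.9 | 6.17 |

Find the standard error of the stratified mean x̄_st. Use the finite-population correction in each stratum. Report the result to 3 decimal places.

SE(x̄_st) ≈ 0.115

V̂(x̄_st) = Σ W_h² (1 − n_h/N_h) s_h²/n_h, with W_h = N_h/N and N = 8750:
  stratum 1: (2950/8750)²·(1 − 405/2950)·0.55²/405 = 7.32427e-05
  stratum 2: (1750/8750)²·(1 − 137/1750)·4.55²/137 = 0.00557133
  stratum 3: (1700/8750)²·(1 − 314/1700)·5.53²/314 = 0.00299721
  stratum 4: (2350/8750)²·(1 − 470/2350)·6.17²/470 = 0.00467393
V̂(x̄_st) = 0.0133157
SE(x̄_st) = √0.0133157 = 0.115394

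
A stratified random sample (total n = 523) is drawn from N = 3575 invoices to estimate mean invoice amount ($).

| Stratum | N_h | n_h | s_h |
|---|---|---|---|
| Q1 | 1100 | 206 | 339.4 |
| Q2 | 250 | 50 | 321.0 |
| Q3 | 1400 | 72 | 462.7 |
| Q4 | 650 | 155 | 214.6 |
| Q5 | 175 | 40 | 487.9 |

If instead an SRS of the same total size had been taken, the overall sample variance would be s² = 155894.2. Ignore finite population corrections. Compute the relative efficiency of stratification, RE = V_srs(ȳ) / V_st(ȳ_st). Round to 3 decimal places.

V̂(ȳ_st) = Σ W_h² s_h²/n_h, with W_h = N_h/N and N = 3575:
  stratum Q1: (1100/3575)²·339.4²/206 = 52.9407
  stratum Q2: (250/3575)²·321.0²/50 = 10.0779
  stratum Q3: (1400/3575)²·462.7²/72 = 456.006
  stratum Q4: (650/3575)²·214.6²/155 = 9.82205
  stratum Q5: (175/3575)²·487.9²/40 = 14.2602
V_st = 543.107
V_srs = s²/n = 155894.2/523 = 298.077
Relative efficiency = V_srs / V_st = 298.077/543.107 = 0.5488

RE ≈ 0.549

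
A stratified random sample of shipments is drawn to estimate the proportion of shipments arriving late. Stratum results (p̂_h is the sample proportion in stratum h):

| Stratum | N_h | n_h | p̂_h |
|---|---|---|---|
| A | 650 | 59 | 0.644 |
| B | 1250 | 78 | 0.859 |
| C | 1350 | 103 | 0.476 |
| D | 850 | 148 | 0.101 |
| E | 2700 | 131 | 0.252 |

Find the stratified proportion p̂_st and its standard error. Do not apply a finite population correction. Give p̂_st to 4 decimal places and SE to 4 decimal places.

N = 6800; stratum weights W_h = N_h/N.
p̂_st = Σ W_h p̂_h = (650·0.644 + 1250·0.859 + 1350·0.476 + 850·0.101 + 2700·0.252)/6800 = 0.42665
V̂(p̂_st) = Σ W_h² p̂_h(1−p̂_h)/(n_h−1):
  stratum A: (650/6800)²·0.644·0.356/58 = 3.61174e-05
  stratum B: (1250/6800)²·0.859·0.141/77 = 5.31525e-05
  stratum C: (1350/6800)²·0.476·0.524/102 = 9.63802e-05
  stratum D: (850/6800)²·0.101·0.899/147 = 9.65125e-06
  stratum E: (2700/6800)²·0.252·0.748/130 = 0.000228596
V̂(p̂_st) = 0.000423897; SE = √V̂ = 0.0205888

p̂_st ≈ 0.4266, SE ≈ 0.0206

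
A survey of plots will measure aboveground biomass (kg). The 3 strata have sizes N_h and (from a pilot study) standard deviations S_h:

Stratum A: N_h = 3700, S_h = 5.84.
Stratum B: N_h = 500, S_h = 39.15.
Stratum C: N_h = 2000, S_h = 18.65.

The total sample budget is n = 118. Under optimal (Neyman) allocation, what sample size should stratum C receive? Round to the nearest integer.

Neyman allocation: n_h = n · N_h S_h / Σ N_i S_i, with n = 118.
  stratum A: N_h·S_h = 3700·5.84 = 21608.00
  stratum B: N_h·S_h = 500·39.15 = 19575.00
  stratum C: N_h·S_h = 2000·18.65 = 37300.00
Σ N_h S_h = 78483.00
n for stratum C = 118·37300.00/78483.00 = 56.081 → 56

56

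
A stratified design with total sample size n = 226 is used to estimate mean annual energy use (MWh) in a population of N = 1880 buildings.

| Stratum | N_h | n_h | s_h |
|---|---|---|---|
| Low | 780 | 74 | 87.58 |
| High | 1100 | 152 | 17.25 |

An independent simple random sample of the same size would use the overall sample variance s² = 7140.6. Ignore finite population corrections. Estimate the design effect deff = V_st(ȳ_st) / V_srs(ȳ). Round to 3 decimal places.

deff ≈ 0.586

V̂(ȳ_st) = Σ W_h² s_h²/n_h, with W_h = N_h/N and N = 1880:
  stratum Low: (780/1880)²·87.58²/74 = 17.8423
  stratum High: (1100/1880)²·17.25²/152 = 0.6702
V_st = 18.5125
V_srs = s²/n = 7140.6/226 = 31.5956
deff = V_st / V_srs = 18.5125/31.5956 = 0.5859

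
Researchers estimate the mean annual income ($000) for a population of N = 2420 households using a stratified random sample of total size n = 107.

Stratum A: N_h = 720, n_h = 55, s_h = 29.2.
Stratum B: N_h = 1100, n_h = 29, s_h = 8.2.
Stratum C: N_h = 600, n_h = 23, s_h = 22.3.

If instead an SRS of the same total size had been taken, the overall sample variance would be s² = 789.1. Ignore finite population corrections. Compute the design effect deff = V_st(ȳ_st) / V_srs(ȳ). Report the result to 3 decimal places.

deff ≈ 0.431

V̂(ȳ_st) = Σ W_h² s_h²/n_h, with W_h = N_h/N and N = 2420:
  stratum A: (720/2420)²·29.2²/55 = 1.37226
  stratum B: (1100/2420)²·8.2²/29 = 0.479054
  stratum C: (600/2420)²·22.3²/23 = 1.32909
V_st = 3.1804
V_srs = s²/n = 789.1/107 = 7.37477
deff = V_st / V_srs = 3.1804/7.37477 = 0.4313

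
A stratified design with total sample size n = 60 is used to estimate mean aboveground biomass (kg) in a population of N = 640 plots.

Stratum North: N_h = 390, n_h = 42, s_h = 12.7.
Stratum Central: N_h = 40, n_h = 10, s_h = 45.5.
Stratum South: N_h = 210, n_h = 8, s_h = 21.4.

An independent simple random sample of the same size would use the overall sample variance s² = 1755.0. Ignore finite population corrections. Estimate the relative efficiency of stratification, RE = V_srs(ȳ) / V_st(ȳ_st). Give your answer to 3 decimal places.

RE ≈ 3.483

V̂(ȳ_st) = Σ W_h² s_h²/n_h, with W_h = N_h/N and N = 640:
  stratum North: (390/640)²·12.7²/42 = 1.42603
  stratum Central: (40/640)²·45.5²/10 = 0.808691
  stratum South: (210/640)²·21.4²/8 = 6.16334
V_st = 8.39806
V_srs = s²/n = 1755.0/60 = 29.25
Relative efficiency = V_srs / V_st = 29.25/8.39806 = 3.4829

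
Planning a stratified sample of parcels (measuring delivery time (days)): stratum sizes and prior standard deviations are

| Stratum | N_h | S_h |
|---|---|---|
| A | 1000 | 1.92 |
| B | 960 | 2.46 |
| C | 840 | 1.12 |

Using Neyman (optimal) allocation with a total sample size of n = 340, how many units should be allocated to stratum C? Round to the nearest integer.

Neyman allocation: n_h = n · N_h S_h / Σ N_i S_i, with n = 340.
  stratum A: N_h·S_h = 1000·1.92 = 1920.00
  stratum B: N_h·S_h = 960·2.46 = 2361.60
  stratum C: N_h·S_h = 840·1.12 = 940.80
Σ N_h S_h = 5222.40
n for stratum C = 340·940.80/5222.40 = 61.250 → 61

61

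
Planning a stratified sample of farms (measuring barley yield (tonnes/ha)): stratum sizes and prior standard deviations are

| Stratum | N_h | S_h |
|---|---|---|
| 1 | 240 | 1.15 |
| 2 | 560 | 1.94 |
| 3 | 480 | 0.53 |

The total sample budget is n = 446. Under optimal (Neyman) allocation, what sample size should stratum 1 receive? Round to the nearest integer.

Neyman allocation: n_h = n · N_h S_h / Σ N_i S_i, with n = 446.
  stratum 1: N_h·S_h = 240·1.15 = 276.00
  stratum 2: N_h·S_h = 560·1.94 = 1086.40
  stratum 3: N_h·S_h = 480·0.53 = 254.40
Σ N_h S_h = 1616.80
n for stratum 1 = 446·276.00/1616.80 = 76.136 → 76

76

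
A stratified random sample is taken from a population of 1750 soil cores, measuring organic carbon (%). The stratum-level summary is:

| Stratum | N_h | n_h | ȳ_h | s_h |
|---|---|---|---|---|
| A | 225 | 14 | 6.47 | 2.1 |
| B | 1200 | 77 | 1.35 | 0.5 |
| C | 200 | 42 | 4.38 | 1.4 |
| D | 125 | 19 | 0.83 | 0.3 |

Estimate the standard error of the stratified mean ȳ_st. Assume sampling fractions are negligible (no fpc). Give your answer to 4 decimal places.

SE(ȳ_st) ≈ 0.0858

V̂(ȳ_st) = Σ W_h² s_h²/n_h, with W_h = N_h/N and N = 1750:
  stratum A: (225/1750)²·2.1²/14 = 0.00520714
  stratum B: (1200/1750)²·0.5²/77 = 0.00152664
  stratum C: (200/1750)²·1.4²/42 = 0.000609524
  stratum D: (125/1750)²·0.3²/19 = 2.41676e-05
V̂(ȳ_st) = 0.00736747
SE(ȳ_st) = √0.00736747 = 0.085834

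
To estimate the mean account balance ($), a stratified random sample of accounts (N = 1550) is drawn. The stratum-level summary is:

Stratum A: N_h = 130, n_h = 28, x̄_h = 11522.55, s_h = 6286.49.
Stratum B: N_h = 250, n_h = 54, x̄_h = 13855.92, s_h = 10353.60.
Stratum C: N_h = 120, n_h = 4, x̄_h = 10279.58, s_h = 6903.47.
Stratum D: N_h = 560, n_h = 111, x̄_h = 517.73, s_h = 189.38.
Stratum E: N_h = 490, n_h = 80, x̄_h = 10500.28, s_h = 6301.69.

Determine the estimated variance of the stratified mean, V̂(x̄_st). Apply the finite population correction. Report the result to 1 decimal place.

V̂(x̄_st) ≈ 158852.3

V̂(x̄_st) = Σ W_h² (1 − n_h/N_h) s_h²/n_h, with W_h = N_h/N and N = 1550:
  stratum A: (130/1550)²·(1 − 28/130)·6286.49²/28 = 7790.02
  stratum B: (250/1550)²·(1 − 54/250)·10353.60²/54 = 40487.6
  stratum C: (120/1550)²·(1 − 4/120)·6903.47²/4 = 69032
  stratum D: (560/1550)²·(1 − 111/560)·189.38²/111 = 33.8155
  stratum E: (490/1550)²·(1 − 80/490)·6301.69²/80 = 41508.8
V̂(x̄_st) = 158852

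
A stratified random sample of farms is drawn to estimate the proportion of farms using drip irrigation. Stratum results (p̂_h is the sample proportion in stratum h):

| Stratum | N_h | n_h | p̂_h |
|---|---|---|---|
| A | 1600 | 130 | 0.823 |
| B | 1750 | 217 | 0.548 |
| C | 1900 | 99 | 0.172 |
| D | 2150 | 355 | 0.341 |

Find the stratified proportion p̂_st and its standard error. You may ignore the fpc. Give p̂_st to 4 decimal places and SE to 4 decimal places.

p̂_st ≈ 0.4508, SE ≈ 0.0163

N = 7400; stratum weights W_h = N_h/N.
p̂_st = Σ W_h p̂_h = (1600·0.823 + 1750·0.548 + 1900·0.172 + 2150·0.341)/7400 = 0.45078
V̂(p̂_st) = Σ W_h² p̂_h(1−p̂_h)/(n_h−1):
  stratum A: (1600/7400)²·0.823·0.177/129 = 5.2791e-05
  stratum B: (1750/7400)²·0.548·0.452/216 = 6.41325e-05
  stratum C: (1900/7400)²·0.172·0.828/98 = 9.58024e-05
  stratum D: (2150/7400)²·0.341·0.659/354 = 5.35858e-05
V̂(p̂_st) = 0.000266312; SE = √V̂ = 0.0163191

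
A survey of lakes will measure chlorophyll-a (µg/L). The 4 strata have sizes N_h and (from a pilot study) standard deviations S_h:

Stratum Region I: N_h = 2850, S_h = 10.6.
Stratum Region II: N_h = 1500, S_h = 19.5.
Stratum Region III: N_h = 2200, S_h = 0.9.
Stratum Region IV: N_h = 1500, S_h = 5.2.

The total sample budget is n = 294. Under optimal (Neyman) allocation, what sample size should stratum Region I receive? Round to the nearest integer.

Neyman allocation: n_h = n · N_h S_h / Σ N_i S_i, with n = 294.
  stratum Region I: N_h·S_h = 2850·10.6 = 30210.00
  stratum Region II: N_h·S_h = 1500·19.5 = 29250.00
  stratum Region III: N_h·S_h = 2200·0.9 = 1980.00
  stratum Region IV: N_h·S_h = 1500·5.2 = 7800.00
Σ N_h S_h = 69240.00
n for stratum Region I = 294·30210.00/69240.00 = 128.275 → 128

128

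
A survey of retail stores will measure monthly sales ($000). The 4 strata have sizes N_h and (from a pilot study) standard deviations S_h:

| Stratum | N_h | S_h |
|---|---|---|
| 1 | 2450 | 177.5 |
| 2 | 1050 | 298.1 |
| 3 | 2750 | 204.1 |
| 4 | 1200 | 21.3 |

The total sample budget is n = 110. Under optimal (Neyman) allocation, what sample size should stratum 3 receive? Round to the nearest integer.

46

Neyman allocation: n_h = n · N_h S_h / Σ N_i S_i, with n = 110.
  stratum 1: N_h·S_h = 2450·177.5 = 434875.00
  stratum 2: N_h·S_h = 1050·298.1 = 313005.00
  stratum 3: N_h·S_h = 2750·204.1 = 561275.00
  stratum 4: N_h·S_h = 1200·21.3 = 25560.00
Σ N_h S_h = 1334715.00
n for stratum 3 = 110·561275.00/1334715.00 = 46.257 → 46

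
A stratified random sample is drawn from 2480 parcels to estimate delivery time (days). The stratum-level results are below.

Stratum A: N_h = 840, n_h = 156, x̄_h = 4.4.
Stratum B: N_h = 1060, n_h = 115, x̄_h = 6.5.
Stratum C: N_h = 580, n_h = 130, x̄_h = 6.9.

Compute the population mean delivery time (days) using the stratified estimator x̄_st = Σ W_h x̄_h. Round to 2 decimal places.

N = Σ N_h = 2480. Stratum weights W_h = N_h/N.
x̄_st = (840·4.4 + 1060·6.5 + 580·6.9) / 2480 = 5.8823

x̄_st ≈ 5.88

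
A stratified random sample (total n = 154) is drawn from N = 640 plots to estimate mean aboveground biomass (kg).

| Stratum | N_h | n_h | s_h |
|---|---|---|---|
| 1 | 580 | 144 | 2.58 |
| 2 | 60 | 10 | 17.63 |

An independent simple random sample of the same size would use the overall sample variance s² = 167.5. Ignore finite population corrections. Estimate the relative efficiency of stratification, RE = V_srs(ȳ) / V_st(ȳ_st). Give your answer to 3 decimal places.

V̂(ȳ_st) = Σ W_h² s_h²/n_h, with W_h = N_h/N and N = 640:
  stratum 1: (580/640)²·2.58²/144 = 0.0379641
  stratum 2: (60/640)²·17.63²/10 = 0.273179
V_st = 0.311143
V_srs = s²/n = 167.5/154 = 1.08766
Relative efficiency = V_srs / V_st = 1.08766/0.311143 = 3.4957

RE ≈ 3.496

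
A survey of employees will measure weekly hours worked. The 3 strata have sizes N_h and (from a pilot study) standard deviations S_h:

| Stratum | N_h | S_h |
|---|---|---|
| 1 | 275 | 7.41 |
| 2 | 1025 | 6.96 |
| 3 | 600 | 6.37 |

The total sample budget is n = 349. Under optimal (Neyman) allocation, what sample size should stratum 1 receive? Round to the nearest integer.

Neyman allocation: n_h = n · N_h S_h / Σ N_i S_i, with n = 349.
  stratum 1: N_h·S_h = 275·7.41 = 2037.75
  stratum 2: N_h·S_h = 1025·6.96 = 7134.00
  stratum 3: N_h·S_h = 600·6.37 = 3822.00
Σ N_h S_h = 12993.75
n for stratum 1 = 349·2037.75/12993.75 = 54.732 → 55

55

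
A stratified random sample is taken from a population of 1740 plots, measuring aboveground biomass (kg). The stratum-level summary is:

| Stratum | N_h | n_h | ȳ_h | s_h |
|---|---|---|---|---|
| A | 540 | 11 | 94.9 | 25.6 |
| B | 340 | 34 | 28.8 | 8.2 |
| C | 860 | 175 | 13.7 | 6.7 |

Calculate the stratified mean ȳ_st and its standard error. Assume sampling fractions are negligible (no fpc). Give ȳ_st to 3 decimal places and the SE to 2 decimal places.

ȳ_st = Σ W_h ȳ_h = (540·94.9 + 340·28.8 + 860·13.7)/1740 = 41.85057
V̂(ȳ_st) = Σ W_h² s_h²/n_h, with W_h = N_h/N and N = 1740:
  stratum A: (540/1740)²·25.6²/11 = 5.73821
  stratum B: (340/1740)²·8.2²/34 = 0.0755106
  stratum C: (860/1740)²·6.7²/175 = 0.0626628
V̂(ȳ_st) = 5.87638
SE(ȳ_st) = √5.87638 = 2.42412

ȳ_st ≈ 41.851, SE ≈ 2.42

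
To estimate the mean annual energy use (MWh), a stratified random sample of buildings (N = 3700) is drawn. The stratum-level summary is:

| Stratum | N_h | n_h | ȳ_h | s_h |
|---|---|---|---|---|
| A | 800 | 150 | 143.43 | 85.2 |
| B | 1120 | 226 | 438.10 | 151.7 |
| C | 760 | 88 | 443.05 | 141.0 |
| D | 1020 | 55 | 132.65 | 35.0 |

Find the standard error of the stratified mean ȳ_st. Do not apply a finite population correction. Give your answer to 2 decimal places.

SE(ȳ_st) ≈ 4.78

V̂(ȳ_st) = Σ W_h² s_h²/n_h, with W_h = N_h/N and N = 3700:
  stratum A: (800/3700)²·85.2²/150 = 2.26237
  stratum B: (1120/3700)²·151.7²/226 = 9.33029
  stratum C: (760/3700)²·141.0²/88 = 9.5319
  stratum D: (1020/3700)²·35.0²/55 = 1.69266
V̂(ȳ_st) = 22.8172
SE(ȳ_st) = √22.8172 = 4.77674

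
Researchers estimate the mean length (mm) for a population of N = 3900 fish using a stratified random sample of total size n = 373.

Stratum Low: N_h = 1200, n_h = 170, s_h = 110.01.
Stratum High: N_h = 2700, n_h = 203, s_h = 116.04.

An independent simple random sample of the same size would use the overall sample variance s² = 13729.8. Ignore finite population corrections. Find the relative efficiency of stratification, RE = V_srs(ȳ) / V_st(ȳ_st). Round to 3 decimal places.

V̂(ȳ_st) = Σ W_h² s_h²/n_h, with W_h = N_h/N and N = 3900:
  stratum Low: (1200/3900)²·110.01²/170 = 6.73983
  stratum High: (2700/3900)²·116.04²/203 = 31.792
V_st = 38.5318
V_srs = s²/n = 13729.8/373 = 36.8091
Relative efficiency = V_srs / V_st = 36.8091/38.5318 = 0.9553

RE ≈ 0.955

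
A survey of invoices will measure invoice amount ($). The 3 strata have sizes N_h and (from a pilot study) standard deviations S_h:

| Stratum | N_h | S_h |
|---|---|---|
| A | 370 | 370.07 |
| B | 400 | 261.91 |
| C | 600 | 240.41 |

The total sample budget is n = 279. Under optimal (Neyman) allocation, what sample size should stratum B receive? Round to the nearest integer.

Neyman allocation: n_h = n · N_h S_h / Σ N_i S_i, with n = 279.
  stratum A: N_h·S_h = 370·370.07 = 136925.90
  stratum B: N_h·S_h = 400·261.91 = 104764.00
  stratum C: N_h·S_h = 600·240.41 = 144246.00
Σ N_h S_h = 385935.90
n for stratum B = 279·104764.00/385935.90 = 75.736 → 76

76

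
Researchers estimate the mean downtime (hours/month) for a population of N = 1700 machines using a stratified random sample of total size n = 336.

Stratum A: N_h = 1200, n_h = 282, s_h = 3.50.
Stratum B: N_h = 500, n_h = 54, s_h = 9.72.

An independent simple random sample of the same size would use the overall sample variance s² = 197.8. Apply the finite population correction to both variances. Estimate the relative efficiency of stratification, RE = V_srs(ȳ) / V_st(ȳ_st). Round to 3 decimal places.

RE ≈ 3.116

V̂(ȳ_st) = Σ W_h² (1 − n_h/N_h) s_h²/n_h, with W_h = N_h/N and N = 1700:
  stratum A: (1200/1700)²·(1 − 282/1200)·3.50²/282 = 0.0165582
  stratum B: (500/1700)²·(1 − 54/500)·9.72²/54 = 0.135004
V_st = 0.151562
V_srs = (1 − 336/1700)·197.8/336 = 0.472338
Relative efficiency = V_srs / V_st = 0.472338/0.151562 = 3.1165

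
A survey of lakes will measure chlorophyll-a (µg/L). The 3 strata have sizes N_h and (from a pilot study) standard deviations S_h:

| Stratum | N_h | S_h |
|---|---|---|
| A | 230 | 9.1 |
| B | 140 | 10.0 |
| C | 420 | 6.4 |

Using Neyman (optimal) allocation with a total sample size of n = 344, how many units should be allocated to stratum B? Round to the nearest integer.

78

Neyman allocation: n_h = n · N_h S_h / Σ N_i S_i, with n = 344.
  stratum A: N_h·S_h = 230·9.1 = 2093.00
  stratum B: N_h·S_h = 140·10.0 = 1400.00
  stratum C: N_h·S_h = 420·6.4 = 2688.00
Σ N_h S_h = 6181.00
n for stratum B = 344·1400.00/6181.00 = 77.916 → 78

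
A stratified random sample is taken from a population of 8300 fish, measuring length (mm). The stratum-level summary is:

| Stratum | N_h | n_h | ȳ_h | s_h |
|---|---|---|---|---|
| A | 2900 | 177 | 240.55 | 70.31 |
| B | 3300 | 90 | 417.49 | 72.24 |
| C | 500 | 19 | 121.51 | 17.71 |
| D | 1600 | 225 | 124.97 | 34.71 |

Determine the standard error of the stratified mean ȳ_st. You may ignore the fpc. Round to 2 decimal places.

V̂(ȳ_st) = Σ W_h² s_h²/n_h, with W_h = N_h/N and N = 8300:
  stratum A: (2900/8300)²·70.31²/177 = 3.40958
  stratum B: (3300/8300)²·72.24²/90 = 9.1661
  stratum C: (500/8300)²·17.71²/19 = 0.0599056
  stratum D: (1600/8300)²·34.71²/225 = 0.19898
V̂(ȳ_st) = 12.8346
SE(ȳ_st) = √12.8346 = 3.58254

SE(ȳ_st) ≈ 3.58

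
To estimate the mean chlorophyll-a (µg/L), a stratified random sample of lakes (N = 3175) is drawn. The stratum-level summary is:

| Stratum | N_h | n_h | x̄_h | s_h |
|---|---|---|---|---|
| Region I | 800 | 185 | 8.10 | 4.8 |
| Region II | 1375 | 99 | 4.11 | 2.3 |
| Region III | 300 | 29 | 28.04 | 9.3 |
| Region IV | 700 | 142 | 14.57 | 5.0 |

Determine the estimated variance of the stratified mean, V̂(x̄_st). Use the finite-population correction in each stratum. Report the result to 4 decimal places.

V̂(x̄_st) = Σ W_h² (1 − n_h/N_h) s_h²/n_h, with W_h = N_h/N and N = 3175:
  stratum Region I: (800/3175)²·(1 − 185/800)·4.8²/185 = 0.00607839
  stratum Region II: (1375/3175)²·(1 − 99/1375)·2.3²/99 = 0.00930007
  stratum Region III: (300/3175)²·(1 − 29/300)·9.3²/29 = 0.0240531
  stratum Region IV: (700/3175)²·(1 − 142/700)·5.0²/142 = 0.00682176
V̂(x̄_st) = 0.0462533

V̂(x̄_st) ≈ 0.0463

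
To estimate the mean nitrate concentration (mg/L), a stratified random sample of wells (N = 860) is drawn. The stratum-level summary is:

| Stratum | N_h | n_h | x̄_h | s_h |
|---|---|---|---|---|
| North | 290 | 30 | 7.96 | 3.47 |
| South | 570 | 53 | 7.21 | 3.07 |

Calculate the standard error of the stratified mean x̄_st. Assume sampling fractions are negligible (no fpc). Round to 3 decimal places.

SE(x̄_st) ≈ 0.352

V̂(x̄_st) = Σ W_h² s_h²/n_h, with W_h = N_h/N and N = 860:
  stratum North: (290/860)²·3.47²/30 = 0.0456391
  stratum South: (570/860)²·3.07²/53 = 0.0781185
V̂(x̄_st) = 0.123758
SE(x̄_st) = √0.123758 = 0.351792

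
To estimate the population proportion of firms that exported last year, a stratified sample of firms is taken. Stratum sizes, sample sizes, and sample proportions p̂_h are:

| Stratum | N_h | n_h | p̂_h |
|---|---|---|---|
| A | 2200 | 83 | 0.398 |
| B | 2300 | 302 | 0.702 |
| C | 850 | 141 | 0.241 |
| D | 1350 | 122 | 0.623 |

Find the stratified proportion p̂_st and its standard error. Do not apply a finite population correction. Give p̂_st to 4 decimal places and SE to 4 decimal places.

N = 6700; stratum weights W_h = N_h/N.
p̂_st = Σ W_h p̂_h = (2200·0.398 + 2300·0.702 + 850·0.241 + 1350·0.623)/6700 = 0.52778
V̂(p̂_st) = Σ W_h² p̂_h(1−p̂_h)/(n_h−1):
  stratum A: (2200/6700)²·0.398·0.602/82 = 0.000315037
  stratum B: (2300/6700)²·0.702·0.298/301 = 8.19017e-05
  stratum C: (850/6700)²·0.241·0.759/140 = 2.1029e-05
  stratum D: (1350/6700)²·0.623·0.377/121 = 7.88065e-05
V̂(p̂_st) = 0.000496774; SE = √V̂ = 0.0222884

p̂_st ≈ 0.5278, SE ≈ 0.0223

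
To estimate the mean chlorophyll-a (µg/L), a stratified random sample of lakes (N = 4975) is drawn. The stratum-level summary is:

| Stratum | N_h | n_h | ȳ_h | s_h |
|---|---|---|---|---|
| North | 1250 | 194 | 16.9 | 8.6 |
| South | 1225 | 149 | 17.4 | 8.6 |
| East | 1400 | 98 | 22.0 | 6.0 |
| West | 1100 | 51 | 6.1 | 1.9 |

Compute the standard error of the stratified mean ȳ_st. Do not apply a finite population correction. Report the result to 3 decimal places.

V̂(ȳ_st) = Σ W_h² s_h²/n_h, with W_h = N_h/N and N = 4975:
  stratum North: (1250/4975)²·8.6²/194 = 0.0240674
  stratum South: (1225/4975)²·8.6²/149 = 0.0300952
  stratum East: (1400/4975)²·6.0²/98 = 0.0290902
  stratum West: (1100/4975)²·1.9²/51 = 0.00346048
V̂(ȳ_st) = 0.0867132
SE(ȳ_st) = √0.0867132 = 0.294471

SE(ȳ_st) ≈ 0.294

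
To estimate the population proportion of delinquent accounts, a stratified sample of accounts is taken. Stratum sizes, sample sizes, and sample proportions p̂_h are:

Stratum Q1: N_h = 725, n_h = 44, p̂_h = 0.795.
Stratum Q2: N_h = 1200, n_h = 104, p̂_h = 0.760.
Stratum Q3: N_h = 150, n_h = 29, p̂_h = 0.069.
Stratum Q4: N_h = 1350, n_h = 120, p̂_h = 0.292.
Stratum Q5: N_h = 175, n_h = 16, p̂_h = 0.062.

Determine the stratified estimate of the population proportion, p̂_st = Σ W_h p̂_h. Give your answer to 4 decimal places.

p̂_st ≈ 0.5288

N = 3600; stratum weights W_h = N_h/N.
p̂_st = Σ W_h p̂_h = (725·0.795 + 1200·0.760 + 150·0.069 + 1350·0.292 + 175·0.062)/3600 = 0.52883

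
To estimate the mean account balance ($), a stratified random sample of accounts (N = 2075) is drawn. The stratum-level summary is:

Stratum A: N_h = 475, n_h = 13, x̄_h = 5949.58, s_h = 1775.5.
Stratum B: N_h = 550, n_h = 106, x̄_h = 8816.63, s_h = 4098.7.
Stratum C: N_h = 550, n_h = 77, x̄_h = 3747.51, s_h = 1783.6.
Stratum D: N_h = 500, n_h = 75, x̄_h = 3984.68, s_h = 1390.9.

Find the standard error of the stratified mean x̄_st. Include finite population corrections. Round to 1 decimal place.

SE(x̄_st) ≈ 158.5

V̂(x̄_st) = Σ W_h² (1 − n_h/N_h) s_h²/n_h, with W_h = N_h/N and N = 2075:
  stratum A: (475/2075)²·(1 − 13/475)·1775.5²/13 = 12359.4
  stratum B: (550/2075)²·(1 − 106/550)·4098.7²/106 = 8988.68
  stratum C: (550/2075)²·(1 − 77/550)·1783.6²/77 = 2496.27
  stratum D: (500/2075)²·(1 − 75/500)·1390.9²/75 = 1273.07
V̂(x̄_st) = 25117.4
SE(x̄_st) = √25117.4 = 158.485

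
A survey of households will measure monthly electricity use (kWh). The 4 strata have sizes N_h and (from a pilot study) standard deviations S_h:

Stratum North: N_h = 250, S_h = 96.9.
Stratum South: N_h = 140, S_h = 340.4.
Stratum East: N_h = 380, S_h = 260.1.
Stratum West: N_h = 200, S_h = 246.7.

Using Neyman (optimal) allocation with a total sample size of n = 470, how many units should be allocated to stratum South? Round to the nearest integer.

102

Neyman allocation: n_h = n · N_h S_h / Σ N_i S_i, with n = 470.
  stratum North: N_h·S_h = 250·96.9 = 24225.00
  stratum South: N_h·S_h = 140·340.4 = 47656.00
  stratum East: N_h·S_h = 380·260.1 = 98838.00
  stratum West: N_h·S_h = 200·246.7 = 49340.00
Σ N_h S_h = 220059.00
n for stratum South = 470·47656.00/220059.00 = 101.783 → 102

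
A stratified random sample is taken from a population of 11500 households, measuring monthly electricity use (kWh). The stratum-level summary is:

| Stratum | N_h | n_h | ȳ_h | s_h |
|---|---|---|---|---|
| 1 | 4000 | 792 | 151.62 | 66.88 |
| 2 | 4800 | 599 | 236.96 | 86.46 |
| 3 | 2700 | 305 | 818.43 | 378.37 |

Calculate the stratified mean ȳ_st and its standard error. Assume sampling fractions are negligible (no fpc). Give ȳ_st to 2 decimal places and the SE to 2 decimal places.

ȳ_st = Σ W_h ȳ_h = (4000·151.62 + 4800·236.96 + 2700·818.43)/11500 = 343.79557
V̂(ȳ_st) = Σ W_h² s_h²/n_h, with W_h = N_h/N and N = 11500:
  stratum 1: (4000/11500)²·66.88²/792 = 0.683269
  stratum 2: (4800/11500)²·86.46²/599 = 2.17415
  stratum 3: (2700/11500)²·378.37²/305 = 25.8741
V̂(ȳ_st) = 28.7315
SE(ȳ_st) = √28.7315 = 5.36018

ȳ_st ≈ 343.80, SE ≈ 5.36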